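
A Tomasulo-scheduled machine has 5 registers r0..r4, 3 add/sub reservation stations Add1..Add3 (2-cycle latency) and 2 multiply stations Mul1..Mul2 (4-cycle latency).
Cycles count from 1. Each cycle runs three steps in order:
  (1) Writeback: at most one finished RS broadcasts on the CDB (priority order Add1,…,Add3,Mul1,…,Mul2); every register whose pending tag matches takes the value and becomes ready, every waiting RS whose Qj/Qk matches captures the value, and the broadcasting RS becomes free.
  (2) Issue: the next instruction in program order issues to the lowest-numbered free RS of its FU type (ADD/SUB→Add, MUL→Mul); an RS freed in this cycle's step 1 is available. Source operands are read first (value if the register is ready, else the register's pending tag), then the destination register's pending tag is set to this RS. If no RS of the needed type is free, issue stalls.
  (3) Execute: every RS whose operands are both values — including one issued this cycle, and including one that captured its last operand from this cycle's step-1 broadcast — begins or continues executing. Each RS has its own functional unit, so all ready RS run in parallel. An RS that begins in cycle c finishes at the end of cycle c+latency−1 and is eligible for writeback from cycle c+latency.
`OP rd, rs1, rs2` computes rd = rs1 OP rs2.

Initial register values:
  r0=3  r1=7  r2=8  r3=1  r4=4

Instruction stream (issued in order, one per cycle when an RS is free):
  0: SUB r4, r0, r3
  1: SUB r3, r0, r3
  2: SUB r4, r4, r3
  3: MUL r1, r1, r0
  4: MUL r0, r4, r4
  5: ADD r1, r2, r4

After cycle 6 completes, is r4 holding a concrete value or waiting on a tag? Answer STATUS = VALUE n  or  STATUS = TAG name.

c1: issue SUB r4<-Add1 | r0:3,r1:7,r2:8,r3:1,r4:Add1
c2: issue SUB r3<-Add2 | r0:3,r1:7,r2:8,r3:Add2,r4:Add1
c3: CDB Add1=2; issue SUB r4<-Add1 | r0:3,r1:7,r2:8,r3:Add2,r4:Add1
c4: CDB Add2=2; issue MUL r1<-Mul1 | r0:3,r1:Mul1,r2:8,r3:2,r4:Add1
c5: issue MUL r0<-Mul2 | r0:Mul2,r1:Mul1,r2:8,r3:2,r4:Add1
c6: CDB Add1=0; issue ADD r1<-Add1 | r0:Mul2,r1:Add1,r2:8,r3:2,r4:0

STATUS = VALUE 0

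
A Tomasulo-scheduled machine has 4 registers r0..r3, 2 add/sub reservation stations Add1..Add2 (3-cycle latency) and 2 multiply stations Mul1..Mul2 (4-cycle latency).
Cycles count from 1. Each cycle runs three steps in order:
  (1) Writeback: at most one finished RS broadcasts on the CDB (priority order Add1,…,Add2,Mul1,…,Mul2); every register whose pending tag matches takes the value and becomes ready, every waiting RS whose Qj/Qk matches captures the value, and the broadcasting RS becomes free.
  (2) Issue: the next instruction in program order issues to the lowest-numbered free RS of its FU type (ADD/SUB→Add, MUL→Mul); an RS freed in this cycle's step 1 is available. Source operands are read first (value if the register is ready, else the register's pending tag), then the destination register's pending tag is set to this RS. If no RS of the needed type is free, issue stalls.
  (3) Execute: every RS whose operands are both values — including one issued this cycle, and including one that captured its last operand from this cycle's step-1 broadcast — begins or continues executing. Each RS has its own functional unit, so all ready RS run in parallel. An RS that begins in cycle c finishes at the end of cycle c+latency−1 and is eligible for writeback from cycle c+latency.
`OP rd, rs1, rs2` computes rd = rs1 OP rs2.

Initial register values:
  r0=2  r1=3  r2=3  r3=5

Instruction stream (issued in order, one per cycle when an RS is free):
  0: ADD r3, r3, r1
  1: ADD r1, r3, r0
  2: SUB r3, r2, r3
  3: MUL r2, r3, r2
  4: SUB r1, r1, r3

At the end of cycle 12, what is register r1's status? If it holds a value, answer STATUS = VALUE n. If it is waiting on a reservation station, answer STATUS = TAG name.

  c1: issue ADD r3<-Add1  regs: r0:2,r1:3,r2:3,r3:Add1
  c2: issue ADD r1<-Add2  regs: r0:2,r1:Add2,r2:3,r3:Add1
  c3: stall  regs: r0:2,r1:Add2,r2:3,r3:Add1
  c4: CDB Add1=8; issue SUB r3<-Add1  regs: r0:2,r1:Add2,r2:3,r3:Add1
  c5: issue MUL r2<-Mul1  regs: r0:2,r1:Add2,r2:Mul1,r3:Add1
  c6: stall  regs: r0:2,r1:Add2,r2:Mul1,r3:Add1
  c7: CDB Add1=-5; issue SUB r1<-Add1  regs: r0:2,r1:Add1,r2:Mul1,r3:-5
  c8: CDB Add2=10  regs: r0:2,r1:Add1,r2:Mul1,r3:-5
  c9: -  regs: r0:2,r1:Add1,r2:Mul1,r3:-5
  c10: -  regs: r0:2,r1:Add1,r2:Mul1,r3:-5
  c11: CDB Add1=15  regs: r0:2,r1:15,r2:Mul1,r3:-5
  c12: CDB Mul1=-15  regs: r0:2,r1:15,r2:-15,r3:-5

STATUS = VALUE 15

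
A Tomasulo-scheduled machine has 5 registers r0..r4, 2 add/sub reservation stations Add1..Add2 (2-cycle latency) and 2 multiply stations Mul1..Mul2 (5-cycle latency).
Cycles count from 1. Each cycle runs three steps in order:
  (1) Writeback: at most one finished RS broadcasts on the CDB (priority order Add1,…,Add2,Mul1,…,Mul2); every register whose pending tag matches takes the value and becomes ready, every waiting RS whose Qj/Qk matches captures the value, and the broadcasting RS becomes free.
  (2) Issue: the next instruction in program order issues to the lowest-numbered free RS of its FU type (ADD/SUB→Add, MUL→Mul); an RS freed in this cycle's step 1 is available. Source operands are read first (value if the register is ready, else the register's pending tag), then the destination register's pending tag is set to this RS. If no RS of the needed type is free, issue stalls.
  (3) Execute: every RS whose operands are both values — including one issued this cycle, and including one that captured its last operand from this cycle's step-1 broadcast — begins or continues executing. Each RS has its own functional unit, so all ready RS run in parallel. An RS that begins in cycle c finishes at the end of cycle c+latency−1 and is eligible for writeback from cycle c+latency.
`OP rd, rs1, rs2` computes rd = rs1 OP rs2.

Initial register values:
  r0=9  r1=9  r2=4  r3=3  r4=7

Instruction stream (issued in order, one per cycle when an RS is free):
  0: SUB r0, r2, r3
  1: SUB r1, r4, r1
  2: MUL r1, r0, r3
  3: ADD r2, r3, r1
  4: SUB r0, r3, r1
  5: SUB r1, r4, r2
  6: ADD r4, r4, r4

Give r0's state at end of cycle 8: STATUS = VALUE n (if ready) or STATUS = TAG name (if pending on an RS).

  c1: issue SUB r0<-Add1  regs: r0:Add1,r1:9,r2:4,r3:3,r4:7
  c2: issue SUB r1<-Add2  regs: r0:Add1,r1:Add2,r2:4,r3:3,r4:7
  c3: CDB Add1=1; issue MUL r1<-Mul1  regs: r0:1,r1:Mul1,r2:4,r3:3,r4:7
  c4: CDB Add2=-2; issue ADD r2<-Add1  regs: r0:1,r1:Mul1,r2:Add1,r3:3,r4:7
  c5: issue SUB r0<-Add2  regs: r0:Add2,r1:Mul1,r2:Add1,r3:3,r4:7
  c6: stall  regs: r0:Add2,r1:Mul1,r2:Add1,r3:3,r4:7
  c7: stall  regs: r0:Add2,r1:Mul1,r2:Add1,r3:3,r4:7
  c8: CDB Mul1=3; stall  regs: r0:Add2,r1:3,r2:Add1,r3:3,r4:7

STATUS = TAG Add2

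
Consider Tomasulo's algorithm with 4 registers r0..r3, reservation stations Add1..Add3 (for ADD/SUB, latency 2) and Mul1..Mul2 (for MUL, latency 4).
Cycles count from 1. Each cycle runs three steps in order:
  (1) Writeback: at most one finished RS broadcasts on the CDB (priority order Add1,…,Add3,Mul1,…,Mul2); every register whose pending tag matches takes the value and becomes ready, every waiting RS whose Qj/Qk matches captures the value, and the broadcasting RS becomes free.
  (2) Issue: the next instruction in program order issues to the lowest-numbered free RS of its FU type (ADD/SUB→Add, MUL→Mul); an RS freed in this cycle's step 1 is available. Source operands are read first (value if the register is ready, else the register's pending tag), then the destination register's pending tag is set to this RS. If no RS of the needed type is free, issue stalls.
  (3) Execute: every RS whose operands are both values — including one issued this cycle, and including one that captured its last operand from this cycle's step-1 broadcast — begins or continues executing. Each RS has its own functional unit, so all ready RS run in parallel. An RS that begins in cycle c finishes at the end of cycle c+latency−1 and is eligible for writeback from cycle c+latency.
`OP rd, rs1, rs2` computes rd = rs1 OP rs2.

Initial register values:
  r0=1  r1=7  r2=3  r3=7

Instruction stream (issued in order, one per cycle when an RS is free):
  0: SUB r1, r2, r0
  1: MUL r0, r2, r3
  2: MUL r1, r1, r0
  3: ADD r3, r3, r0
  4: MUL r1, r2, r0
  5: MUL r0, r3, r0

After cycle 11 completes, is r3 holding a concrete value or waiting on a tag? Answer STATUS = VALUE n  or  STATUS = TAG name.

cycle 1: issue SUB r1<-Add1 // r0:1,r1:Add1,r2:3,r3:7
cycle 2: issue MUL r0<-Mul1 // r0:Mul1,r1:Add1,r2:3,r3:7
cycle 3: CDB Add1=2; issue MUL r1<-Mul2 // r0:Mul1,r1:Mul2,r2:3,r3:7
cycle 4: issue ADD r3<-Add1 // r0:Mul1,r1:Mul2,r2:3,r3:Add1
cycle 5: stall // r0:Mul1,r1:Mul2,r2:3,r3:Add1
cycle 6: CDB Mul1=21; issue MUL r1<-Mul1 // r0:21,r1:Mul1,r2:3,r3:Add1
cycle 7: stall // r0:21,r1:Mul1,r2:3,r3:Add1
cycle 8: CDB Add1=28; stall // r0:21,r1:Mul1,r2:3,r3:28
cycle 9: stall // r0:21,r1:Mul1,r2:3,r3:28
cycle 10: CDB Mul1=63; issue MUL r0<-Mul1 // r0:Mul1,r1:63,r2:3,r3:28
cycle 11: CDB Mul2=42 // r0:Mul1,r1:63,r2:3,r3:28

STATUS = VALUE 28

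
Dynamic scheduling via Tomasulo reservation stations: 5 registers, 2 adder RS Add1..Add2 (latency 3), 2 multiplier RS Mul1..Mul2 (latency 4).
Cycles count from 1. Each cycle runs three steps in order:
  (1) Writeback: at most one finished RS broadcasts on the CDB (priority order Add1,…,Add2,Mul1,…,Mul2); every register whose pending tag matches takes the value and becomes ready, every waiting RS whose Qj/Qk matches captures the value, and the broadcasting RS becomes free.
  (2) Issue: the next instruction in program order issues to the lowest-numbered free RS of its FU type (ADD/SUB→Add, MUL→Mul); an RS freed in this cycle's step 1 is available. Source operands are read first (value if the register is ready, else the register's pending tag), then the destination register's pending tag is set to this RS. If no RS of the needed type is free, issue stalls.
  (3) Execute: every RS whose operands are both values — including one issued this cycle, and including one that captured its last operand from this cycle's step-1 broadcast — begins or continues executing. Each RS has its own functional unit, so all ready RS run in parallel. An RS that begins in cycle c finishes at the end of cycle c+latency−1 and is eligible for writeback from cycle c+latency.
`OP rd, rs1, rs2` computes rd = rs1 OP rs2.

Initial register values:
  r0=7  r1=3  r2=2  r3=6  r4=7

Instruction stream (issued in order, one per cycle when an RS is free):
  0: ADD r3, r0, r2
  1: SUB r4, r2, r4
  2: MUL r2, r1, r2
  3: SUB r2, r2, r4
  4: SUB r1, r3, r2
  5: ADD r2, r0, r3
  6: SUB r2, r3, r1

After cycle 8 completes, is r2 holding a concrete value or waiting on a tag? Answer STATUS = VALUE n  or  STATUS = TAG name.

c1: issue ADD r3<-Add1 | r0:7,r1:3,r2:2,r3:Add1,r4:7
c2: issue SUB r4<-Add2 | r0:7,r1:3,r2:2,r3:Add1,r4:Add2
c3: issue MUL r2<-Mul1 | r0:7,r1:3,r2:Mul1,r3:Add1,r4:Add2
c4: CDB Add1=9; issue SUB r2<-Add1 | r0:7,r1:3,r2:Add1,r3:9,r4:Add2
c5: CDB Add2=-5; issue SUB r1<-Add2 | r0:7,r1:Add2,r2:Add1,r3:9,r4:-5
c6: stall | r0:7,r1:Add2,r2:Add1,r3:9,r4:-5
c7: CDB Mul1=6; stall | r0:7,r1:Add2,r2:Add1,r3:9,r4:-5
c8: stall | r0:7,r1:Add2,r2:Add1,r3:9,r4:-5

STATUS = TAG Add1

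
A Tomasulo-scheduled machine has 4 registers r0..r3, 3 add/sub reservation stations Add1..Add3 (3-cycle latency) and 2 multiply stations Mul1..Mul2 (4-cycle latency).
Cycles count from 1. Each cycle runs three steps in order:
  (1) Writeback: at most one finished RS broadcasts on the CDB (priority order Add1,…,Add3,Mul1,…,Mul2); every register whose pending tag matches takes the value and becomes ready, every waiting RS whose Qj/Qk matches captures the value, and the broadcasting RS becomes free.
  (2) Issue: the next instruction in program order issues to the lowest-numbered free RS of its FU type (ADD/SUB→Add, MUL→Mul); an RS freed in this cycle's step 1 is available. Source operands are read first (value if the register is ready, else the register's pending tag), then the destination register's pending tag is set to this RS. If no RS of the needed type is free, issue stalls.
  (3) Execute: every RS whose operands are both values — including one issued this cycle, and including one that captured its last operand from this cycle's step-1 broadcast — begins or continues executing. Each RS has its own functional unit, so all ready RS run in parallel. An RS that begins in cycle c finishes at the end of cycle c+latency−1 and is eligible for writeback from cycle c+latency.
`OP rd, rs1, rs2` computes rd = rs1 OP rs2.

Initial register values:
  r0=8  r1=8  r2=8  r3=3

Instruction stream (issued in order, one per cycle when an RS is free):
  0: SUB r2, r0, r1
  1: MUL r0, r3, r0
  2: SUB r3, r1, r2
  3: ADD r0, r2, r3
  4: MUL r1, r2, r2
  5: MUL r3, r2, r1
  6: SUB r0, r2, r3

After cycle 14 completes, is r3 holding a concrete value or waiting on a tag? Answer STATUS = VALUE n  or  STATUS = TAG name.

c1: issue SUB r2<-Add1 | r0:8,r1:8,r2:Add1,r3:3
c2: issue MUL r0<-Mul1 | r0:Mul1,r1:8,r2:Add1,r3:3
c3: issue SUB r3<-Add2 | r0:Mul1,r1:8,r2:Add1,r3:Add2
c4: CDB Add1=0; issue ADD r0<-Add1 | r0:Add1,r1:8,r2:0,r3:Add2
c5: issue MUL r1<-Mul2 | r0:Add1,r1:Mul2,r2:0,r3:Add2
c6: CDB Mul1=24; issue MUL r3<-Mul1 | r0:Add1,r1:Mul2,r2:0,r3:Mul1
c7: CDB Add2=8; issue SUB r0<-Add2 | r0:Add2,r1:Mul2,r2:0,r3:Mul1
c8: - | r0:Add2,r1:Mul2,r2:0,r3:Mul1
c9: CDB Mul2=0 | r0:Add2,r1:0,r2:0,r3:Mul1
c10: CDB Add1=8 | r0:Add2,r1:0,r2:0,r3:Mul1
c11: - | r0:Add2,r1:0,r2:0,r3:Mul1
c12: - | r0:Add2,r1:0,r2:0,r3:Mul1
c13: CDB Mul1=0 | r0:Add2,r1:0,r2:0,r3:0
c14: - | r0:Add2,r1:0,r2:0,r3:0

STATUS = VALUE 0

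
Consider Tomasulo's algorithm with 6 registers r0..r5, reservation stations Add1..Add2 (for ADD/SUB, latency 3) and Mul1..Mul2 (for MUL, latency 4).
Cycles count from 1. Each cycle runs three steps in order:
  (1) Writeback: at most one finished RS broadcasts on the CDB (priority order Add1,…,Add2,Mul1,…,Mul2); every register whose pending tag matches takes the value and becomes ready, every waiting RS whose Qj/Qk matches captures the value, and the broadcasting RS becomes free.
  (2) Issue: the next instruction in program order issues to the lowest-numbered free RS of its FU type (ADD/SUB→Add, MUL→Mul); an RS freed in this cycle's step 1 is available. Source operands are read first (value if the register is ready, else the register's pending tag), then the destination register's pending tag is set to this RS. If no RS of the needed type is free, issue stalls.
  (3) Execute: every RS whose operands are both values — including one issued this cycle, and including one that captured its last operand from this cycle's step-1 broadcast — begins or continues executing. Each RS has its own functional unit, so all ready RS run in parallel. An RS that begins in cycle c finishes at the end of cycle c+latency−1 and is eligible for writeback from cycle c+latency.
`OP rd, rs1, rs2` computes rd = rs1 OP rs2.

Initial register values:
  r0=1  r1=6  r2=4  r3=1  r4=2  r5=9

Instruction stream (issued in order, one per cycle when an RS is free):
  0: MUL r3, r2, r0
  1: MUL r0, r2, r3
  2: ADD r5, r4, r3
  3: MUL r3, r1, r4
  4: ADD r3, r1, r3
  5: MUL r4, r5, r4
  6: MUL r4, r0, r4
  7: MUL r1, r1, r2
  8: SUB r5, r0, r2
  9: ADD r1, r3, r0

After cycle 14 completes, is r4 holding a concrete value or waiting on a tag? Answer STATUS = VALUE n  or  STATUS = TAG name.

STATUS = TAG Mul2

  c1: issue MUL r3<-Mul1  regs: r0:1,r1:6,r2:4,r3:Mul1,r4:2,r5:9
  c2: issue MUL r0<-Mul2  regs: r0:Mul2,r1:6,r2:4,r3:Mul1,r4:2,r5:9
  c3: issue ADD r5<-Add1  regs: r0:Mul2,r1:6,r2:4,r3:Mul1,r4:2,r5:Add1
  c4: stall  regs: r0:Mul2,r1:6,r2:4,r3:Mul1,r4:2,r5:Add1
  c5: CDB Mul1=4; issue MUL r3<-Mul1  regs: r0:Mul2,r1:6,r2:4,r3:Mul1,r4:2,r5:Add1
  c6: issue ADD r3<-Add2  regs: r0:Mul2,r1:6,r2:4,r3:Add2,r4:2,r5:Add1
  c7: stall  regs: r0:Mul2,r1:6,r2:4,r3:Add2,r4:2,r5:Add1
  c8: CDB Add1=6; stall  regs: r0:Mul2,r1:6,r2:4,r3:Add2,r4:2,r5:6
  c9: CDB Mul1=12; issue MUL r4<-Mul1  regs: r0:Mul2,r1:6,r2:4,r3:Add2,r4:Mul1,r5:6
  c10: CDB Mul2=16; issue MUL r4<-Mul2  regs: r0:16,r1:6,r2:4,r3:Add2,r4:Mul2,r5:6
  c11: stall  regs: r0:16,r1:6,r2:4,r3:Add2,r4:Mul2,r5:6
  c12: CDB Add2=18; stall  regs: r0:16,r1:6,r2:4,r3:18,r4:Mul2,r5:6
  c13: CDB Mul1=12; issue MUL r1<-Mul1  regs: r0:16,r1:Mul1,r2:4,r3:18,r4:Mul2,r5:6
  c14: issue SUB r5<-Add1  regs: r0:16,r1:Mul1,r2:4,r3:18,r4:Mul2,r5:Add1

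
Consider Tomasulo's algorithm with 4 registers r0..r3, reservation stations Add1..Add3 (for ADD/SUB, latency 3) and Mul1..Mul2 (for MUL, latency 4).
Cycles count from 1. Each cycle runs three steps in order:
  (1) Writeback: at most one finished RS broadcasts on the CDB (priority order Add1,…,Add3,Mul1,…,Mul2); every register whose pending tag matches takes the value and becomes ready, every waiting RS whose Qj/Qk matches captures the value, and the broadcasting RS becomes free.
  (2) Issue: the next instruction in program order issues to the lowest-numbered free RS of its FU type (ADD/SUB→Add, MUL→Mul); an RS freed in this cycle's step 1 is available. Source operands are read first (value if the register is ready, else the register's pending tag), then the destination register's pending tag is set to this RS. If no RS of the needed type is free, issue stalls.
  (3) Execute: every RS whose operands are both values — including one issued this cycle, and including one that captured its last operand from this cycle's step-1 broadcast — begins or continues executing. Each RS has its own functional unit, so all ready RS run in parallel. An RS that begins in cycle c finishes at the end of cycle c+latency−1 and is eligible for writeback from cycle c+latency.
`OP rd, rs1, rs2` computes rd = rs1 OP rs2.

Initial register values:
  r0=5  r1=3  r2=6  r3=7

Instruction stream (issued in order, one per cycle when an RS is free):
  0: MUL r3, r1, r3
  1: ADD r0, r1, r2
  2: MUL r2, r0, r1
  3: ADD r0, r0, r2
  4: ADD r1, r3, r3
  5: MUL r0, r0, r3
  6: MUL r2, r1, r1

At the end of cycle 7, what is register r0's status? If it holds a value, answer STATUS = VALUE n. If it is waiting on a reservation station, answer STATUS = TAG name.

STATUS = TAG Mul1

cycle 1: issue MUL r3<-Mul1 // r0:5,r1:3,r2:6,r3:Mul1
cycle 2: issue ADD r0<-Add1 // r0:Add1,r1:3,r2:6,r3:Mul1
cycle 3: issue MUL r2<-Mul2 // r0:Add1,r1:3,r2:Mul2,r3:Mul1
cycle 4: issue ADD r0<-Add2 // r0:Add2,r1:3,r2:Mul2,r3:Mul1
cycle 5: CDB Add1=9; issue ADD r1<-Add1 // r0:Add2,r1:Add1,r2:Mul2,r3:Mul1
cycle 6: CDB Mul1=21; issue MUL r0<-Mul1 // r0:Mul1,r1:Add1,r2:Mul2,r3:21
cycle 7: stall // r0:Mul1,r1:Add1,r2:Mul2,r3:21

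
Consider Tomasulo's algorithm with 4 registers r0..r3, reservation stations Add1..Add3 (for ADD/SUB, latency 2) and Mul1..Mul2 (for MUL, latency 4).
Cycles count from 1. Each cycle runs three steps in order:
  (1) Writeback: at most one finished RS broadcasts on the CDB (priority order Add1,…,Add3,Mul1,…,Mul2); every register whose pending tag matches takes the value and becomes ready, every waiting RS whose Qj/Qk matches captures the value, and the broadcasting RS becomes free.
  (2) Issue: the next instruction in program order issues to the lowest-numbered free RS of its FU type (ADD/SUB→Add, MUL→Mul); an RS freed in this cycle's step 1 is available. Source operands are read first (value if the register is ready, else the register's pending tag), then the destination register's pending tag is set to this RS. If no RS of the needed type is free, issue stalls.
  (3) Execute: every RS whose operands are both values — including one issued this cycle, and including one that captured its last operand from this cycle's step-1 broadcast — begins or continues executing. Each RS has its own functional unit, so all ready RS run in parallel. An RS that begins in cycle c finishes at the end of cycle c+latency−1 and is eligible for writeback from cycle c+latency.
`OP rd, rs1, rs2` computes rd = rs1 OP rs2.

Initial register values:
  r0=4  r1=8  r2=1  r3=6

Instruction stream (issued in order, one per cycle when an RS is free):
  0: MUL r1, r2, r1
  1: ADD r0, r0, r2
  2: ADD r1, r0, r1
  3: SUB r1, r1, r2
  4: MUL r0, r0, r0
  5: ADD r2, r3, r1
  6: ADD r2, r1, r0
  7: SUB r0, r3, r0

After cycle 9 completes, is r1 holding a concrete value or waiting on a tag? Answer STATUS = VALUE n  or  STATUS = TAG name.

cycle 1: issue MUL r1<-Mul1 // r0:4,r1:Mul1,r2:1,r3:6
cycle 2: issue ADD r0<-Add1 // r0:Add1,r1:Mul1,r2:1,r3:6
cycle 3: issue ADD r1<-Add2 // r0:Add1,r1:Add2,r2:1,r3:6
cycle 4: CDB Add1=5; issue SUB r1<-Add1 // r0:5,r1:Add1,r2:1,r3:6
cycle 5: CDB Mul1=8; issue MUL r0<-Mul1 // r0:Mul1,r1:Add1,r2:1,r3:6
cycle 6: issue ADD r2<-Add3 // r0:Mul1,r1:Add1,r2:Add3,r3:6
cycle 7: CDB Add2=13; issue ADD r2<-Add2 // r0:Mul1,r1:Add1,r2:Add2,r3:6
cycle 8: stall // r0:Mul1,r1:Add1,r2:Add2,r3:6
cycle 9: CDB Add1=12; issue SUB r0<-Add1 // r0:Add1,r1:12,r2:Add2,r3:6

STATUS = VALUE 12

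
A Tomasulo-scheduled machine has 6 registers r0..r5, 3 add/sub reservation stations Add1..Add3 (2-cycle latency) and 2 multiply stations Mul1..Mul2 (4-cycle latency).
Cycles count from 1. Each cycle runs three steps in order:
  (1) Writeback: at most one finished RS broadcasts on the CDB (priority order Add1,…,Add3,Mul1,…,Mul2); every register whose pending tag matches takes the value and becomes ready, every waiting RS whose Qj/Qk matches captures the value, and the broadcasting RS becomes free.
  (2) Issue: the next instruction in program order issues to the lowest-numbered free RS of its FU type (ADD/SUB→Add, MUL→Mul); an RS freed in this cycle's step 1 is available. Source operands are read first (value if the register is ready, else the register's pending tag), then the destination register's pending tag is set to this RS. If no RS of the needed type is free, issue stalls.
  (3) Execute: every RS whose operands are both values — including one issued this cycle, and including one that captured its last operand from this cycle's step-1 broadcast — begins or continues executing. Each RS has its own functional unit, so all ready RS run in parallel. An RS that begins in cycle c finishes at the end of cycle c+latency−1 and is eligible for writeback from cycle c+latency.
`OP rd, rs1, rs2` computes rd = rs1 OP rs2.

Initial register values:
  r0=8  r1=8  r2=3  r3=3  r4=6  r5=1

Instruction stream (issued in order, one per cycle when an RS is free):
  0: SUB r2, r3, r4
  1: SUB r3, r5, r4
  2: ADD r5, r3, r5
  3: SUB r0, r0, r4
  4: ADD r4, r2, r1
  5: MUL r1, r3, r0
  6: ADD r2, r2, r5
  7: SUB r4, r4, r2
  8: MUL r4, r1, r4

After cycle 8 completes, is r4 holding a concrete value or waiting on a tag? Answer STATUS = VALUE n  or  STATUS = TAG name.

STATUS = TAG Add2

  c1: issue SUB r2<-Add1  regs: r0:8,r1:8,r2:Add1,r3:3,r4:6,r5:1
  c2: issue SUB r3<-Add2  regs: r0:8,r1:8,r2:Add1,r3:Add2,r4:6,r5:1
  c3: CDB Add1=-3; issue ADD r5<-Add1  regs: r0:8,r1:8,r2:-3,r3:Add2,r4:6,r5:Add1
  c4: CDB Add2=-5; issue SUB r0<-Add2  regs: r0:Add2,r1:8,r2:-3,r3:-5,r4:6,r5:Add1
  c5: issue ADD r4<-Add3  regs: r0:Add2,r1:8,r2:-3,r3:-5,r4:Add3,r5:Add1
  c6: CDB Add1=-4; issue MUL r1<-Mul1  regs: r0:Add2,r1:Mul1,r2:-3,r3:-5,r4:Add3,r5:-4
  c7: CDB Add2=2; issue ADD r2<-Add1  regs: r0:2,r1:Mul1,r2:Add1,r3:-5,r4:Add3,r5:-4
  c8: CDB Add3=5; issue SUB r4<-Add2  regs: r0:2,r1:Mul1,r2:Add1,r3:-5,r4:Add2,r5:-4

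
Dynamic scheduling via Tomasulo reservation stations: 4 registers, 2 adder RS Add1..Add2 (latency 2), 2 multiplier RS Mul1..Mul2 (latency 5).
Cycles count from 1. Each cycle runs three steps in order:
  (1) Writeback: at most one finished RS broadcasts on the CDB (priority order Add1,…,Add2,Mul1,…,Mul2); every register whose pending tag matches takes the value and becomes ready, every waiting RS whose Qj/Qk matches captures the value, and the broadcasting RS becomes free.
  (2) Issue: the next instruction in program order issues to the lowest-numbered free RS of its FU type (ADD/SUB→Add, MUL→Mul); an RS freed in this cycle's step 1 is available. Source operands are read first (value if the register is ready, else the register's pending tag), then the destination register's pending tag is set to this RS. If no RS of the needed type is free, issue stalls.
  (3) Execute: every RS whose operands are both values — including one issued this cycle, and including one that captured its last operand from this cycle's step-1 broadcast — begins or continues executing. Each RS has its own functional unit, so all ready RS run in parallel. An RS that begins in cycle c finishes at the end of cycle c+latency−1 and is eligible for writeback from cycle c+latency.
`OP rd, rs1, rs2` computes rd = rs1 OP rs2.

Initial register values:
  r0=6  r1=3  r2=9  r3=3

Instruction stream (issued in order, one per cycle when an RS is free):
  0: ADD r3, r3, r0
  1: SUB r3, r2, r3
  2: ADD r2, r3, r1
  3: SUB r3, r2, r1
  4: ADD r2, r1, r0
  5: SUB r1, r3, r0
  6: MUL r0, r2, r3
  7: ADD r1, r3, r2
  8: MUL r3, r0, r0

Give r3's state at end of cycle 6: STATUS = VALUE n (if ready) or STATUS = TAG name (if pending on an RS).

c1: issue ADD r3<-Add1 | r0:6,r1:3,r2:9,r3:Add1
c2: issue SUB r3<-Add2 | r0:6,r1:3,r2:9,r3:Add2
c3: CDB Add1=9; issue ADD r2<-Add1 | r0:6,r1:3,r2:Add1,r3:Add2
c4: stall | r0:6,r1:3,r2:Add1,r3:Add2
c5: CDB Add2=0; issue SUB r3<-Add2 | r0:6,r1:3,r2:Add1,r3:Add2
c6: stall | r0:6,r1:3,r2:Add1,r3:Add2

STATUS = TAG Add2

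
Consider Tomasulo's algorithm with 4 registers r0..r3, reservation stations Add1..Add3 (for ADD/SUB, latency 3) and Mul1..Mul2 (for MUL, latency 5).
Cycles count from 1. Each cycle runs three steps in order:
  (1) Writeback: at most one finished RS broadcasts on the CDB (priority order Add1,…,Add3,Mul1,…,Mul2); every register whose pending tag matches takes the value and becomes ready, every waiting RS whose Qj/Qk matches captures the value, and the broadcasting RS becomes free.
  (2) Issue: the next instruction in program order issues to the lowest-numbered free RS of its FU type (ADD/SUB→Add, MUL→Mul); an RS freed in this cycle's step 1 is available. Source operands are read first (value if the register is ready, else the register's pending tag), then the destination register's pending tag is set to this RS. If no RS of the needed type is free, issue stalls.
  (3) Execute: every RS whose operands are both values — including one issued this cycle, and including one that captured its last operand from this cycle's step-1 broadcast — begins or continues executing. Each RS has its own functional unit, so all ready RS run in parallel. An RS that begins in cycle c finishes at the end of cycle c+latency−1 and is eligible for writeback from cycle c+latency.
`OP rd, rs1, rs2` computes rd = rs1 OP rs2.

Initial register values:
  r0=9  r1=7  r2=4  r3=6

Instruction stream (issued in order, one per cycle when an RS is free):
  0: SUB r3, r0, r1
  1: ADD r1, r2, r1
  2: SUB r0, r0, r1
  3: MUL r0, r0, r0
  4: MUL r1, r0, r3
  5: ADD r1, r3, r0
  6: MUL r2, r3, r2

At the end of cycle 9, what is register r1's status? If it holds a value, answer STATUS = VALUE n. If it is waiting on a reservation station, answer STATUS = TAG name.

STATUS = TAG Add1

  c1: issue SUB r3<-Add1  regs: r0:9,r1:7,r2:4,r3:Add1
  c2: issue ADD r1<-Add2  regs: r0:9,r1:Add2,r2:4,r3:Add1
  c3: issue SUB r0<-Add3  regs: r0:Add3,r1:Add2,r2:4,r3:Add1
  c4: CDB Add1=2; issue MUL r0<-Mul1  regs: r0:Mul1,r1:Add2,r2:4,r3:2
  c5: CDB Add2=11; issue MUL r1<-Mul2  regs: r0:Mul1,r1:Mul2,r2:4,r3:2
  c6: issue ADD r1<-Add1  regs: r0:Mul1,r1:Add1,r2:4,r3:2
  c7: stall  regs: r0:Mul1,r1:Add1,r2:4,r3:2
  c8: CDB Add3=-2; stall  regs: r0:Mul1,r1:Add1,r2:4,r3:2
  c9: stall  regs: r0:Mul1,r1:Add1,r2:4,r3:2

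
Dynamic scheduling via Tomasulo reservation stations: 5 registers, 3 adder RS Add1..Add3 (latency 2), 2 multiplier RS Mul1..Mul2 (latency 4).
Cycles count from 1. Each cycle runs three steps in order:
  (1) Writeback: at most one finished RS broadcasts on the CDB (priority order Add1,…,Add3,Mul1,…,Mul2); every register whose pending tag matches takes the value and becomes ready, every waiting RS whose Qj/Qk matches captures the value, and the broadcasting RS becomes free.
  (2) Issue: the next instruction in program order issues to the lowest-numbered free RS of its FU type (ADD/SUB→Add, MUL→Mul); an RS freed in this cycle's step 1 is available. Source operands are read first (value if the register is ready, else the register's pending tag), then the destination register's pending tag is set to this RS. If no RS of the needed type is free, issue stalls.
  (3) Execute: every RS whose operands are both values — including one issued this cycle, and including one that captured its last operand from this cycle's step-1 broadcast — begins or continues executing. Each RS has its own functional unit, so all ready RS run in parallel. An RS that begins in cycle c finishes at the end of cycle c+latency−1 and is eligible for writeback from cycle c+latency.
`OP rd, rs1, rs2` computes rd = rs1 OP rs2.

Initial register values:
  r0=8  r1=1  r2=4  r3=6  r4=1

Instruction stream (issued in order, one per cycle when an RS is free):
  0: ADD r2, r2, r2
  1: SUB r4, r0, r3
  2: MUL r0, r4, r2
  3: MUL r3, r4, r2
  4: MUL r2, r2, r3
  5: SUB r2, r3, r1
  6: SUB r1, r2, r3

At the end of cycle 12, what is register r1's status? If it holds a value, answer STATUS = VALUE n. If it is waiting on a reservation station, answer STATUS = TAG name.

STATUS = TAG Add2

  c1: issue ADD r2<-Add1  regs: r0:8,r1:1,r2:Add1,r3:6,r4:1
  c2: issue SUB r4<-Add2  regs: r0:8,r1:1,r2:Add1,r3:6,r4:Add2
  c3: CDB Add1=8; issue MUL r0<-Mul1  regs: r0:Mul1,r1:1,r2:8,r3:6,r4:Add2
  c4: CDB Add2=2; issue MUL r3<-Mul2  regs: r0:Mul1,r1:1,r2:8,r3:Mul2,r4:2
  c5: stall  regs: r0:Mul1,r1:1,r2:8,r3:Mul2,r4:2
  c6: stall  regs: r0:Mul1,r1:1,r2:8,r3:Mul2,r4:2
  c7: stall  regs: r0:Mul1,r1:1,r2:8,r3:Mul2,r4:2
  c8: CDB Mul1=16; issue MUL r2<-Mul1  regs: r0:16,r1:1,r2:Mul1,r3:Mul2,r4:2
  c9: CDB Mul2=16; issue SUB r2<-Add1  regs: r0:16,r1:1,r2:Add1,r3:16,r4:2
  c10: issue SUB r1<-Add2  regs: r0:16,r1:Add2,r2:Add1,r3:16,r4:2
  c11: CDB Add1=15  regs: r0:16,r1:Add2,r2:15,r3:16,r4:2
  c12: -  regs: r0:16,r1:Add2,r2:15,r3:16,r4:2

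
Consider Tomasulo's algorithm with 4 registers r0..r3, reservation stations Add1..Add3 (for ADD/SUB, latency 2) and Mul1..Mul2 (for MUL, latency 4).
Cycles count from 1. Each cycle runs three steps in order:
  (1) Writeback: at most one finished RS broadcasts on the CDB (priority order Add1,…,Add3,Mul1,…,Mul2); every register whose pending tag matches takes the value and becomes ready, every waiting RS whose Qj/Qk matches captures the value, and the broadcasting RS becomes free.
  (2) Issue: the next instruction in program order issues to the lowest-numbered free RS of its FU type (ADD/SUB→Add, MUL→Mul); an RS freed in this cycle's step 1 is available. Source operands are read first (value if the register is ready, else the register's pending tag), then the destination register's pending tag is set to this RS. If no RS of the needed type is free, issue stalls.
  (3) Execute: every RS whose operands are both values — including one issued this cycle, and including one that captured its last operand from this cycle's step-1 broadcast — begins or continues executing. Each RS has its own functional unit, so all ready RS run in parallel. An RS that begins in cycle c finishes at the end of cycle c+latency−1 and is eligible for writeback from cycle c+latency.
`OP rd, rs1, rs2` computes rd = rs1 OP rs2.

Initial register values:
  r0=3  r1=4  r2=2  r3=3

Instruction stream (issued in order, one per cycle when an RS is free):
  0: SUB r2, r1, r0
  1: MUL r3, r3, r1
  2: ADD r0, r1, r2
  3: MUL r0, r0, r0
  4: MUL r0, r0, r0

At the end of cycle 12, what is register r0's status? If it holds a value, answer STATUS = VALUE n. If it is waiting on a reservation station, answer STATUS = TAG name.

STATUS = TAG Mul1

cycle 1: issue SUB r2<-Add1 // r0:3,r1:4,r2:Add1,r3:3
cycle 2: issue MUL r3<-Mul1 // r0:3,r1:4,r2:Add1,r3:Mul1
cycle 3: CDB Add1=1; issue ADD r0<-Add1 // r0:Add1,r1:4,r2:1,r3:Mul1
cycle 4: issue MUL r0<-Mul2 // r0:Mul2,r1:4,r2:1,r3:Mul1
cycle 5: CDB Add1=5; stall // r0:Mul2,r1:4,r2:1,r3:Mul1
cycle 6: CDB Mul1=12; issue MUL r0<-Mul1 // r0:Mul1,r1:4,r2:1,r3:12
cycle 7: - // r0:Mul1,r1:4,r2:1,r3:12
cycle 8: - // r0:Mul1,r1:4,r2:1,r3:12
cycle 9: CDB Mul2=25 // r0:Mul1,r1:4,r2:1,r3:12
cycle 10: - // r0:Mul1,r1:4,r2:1,r3:12
cycle 11: - // r0:Mul1,r1:4,r2:1,r3:12
cycle 12: - // r0:Mul1,r1:4,r2:1,r3:12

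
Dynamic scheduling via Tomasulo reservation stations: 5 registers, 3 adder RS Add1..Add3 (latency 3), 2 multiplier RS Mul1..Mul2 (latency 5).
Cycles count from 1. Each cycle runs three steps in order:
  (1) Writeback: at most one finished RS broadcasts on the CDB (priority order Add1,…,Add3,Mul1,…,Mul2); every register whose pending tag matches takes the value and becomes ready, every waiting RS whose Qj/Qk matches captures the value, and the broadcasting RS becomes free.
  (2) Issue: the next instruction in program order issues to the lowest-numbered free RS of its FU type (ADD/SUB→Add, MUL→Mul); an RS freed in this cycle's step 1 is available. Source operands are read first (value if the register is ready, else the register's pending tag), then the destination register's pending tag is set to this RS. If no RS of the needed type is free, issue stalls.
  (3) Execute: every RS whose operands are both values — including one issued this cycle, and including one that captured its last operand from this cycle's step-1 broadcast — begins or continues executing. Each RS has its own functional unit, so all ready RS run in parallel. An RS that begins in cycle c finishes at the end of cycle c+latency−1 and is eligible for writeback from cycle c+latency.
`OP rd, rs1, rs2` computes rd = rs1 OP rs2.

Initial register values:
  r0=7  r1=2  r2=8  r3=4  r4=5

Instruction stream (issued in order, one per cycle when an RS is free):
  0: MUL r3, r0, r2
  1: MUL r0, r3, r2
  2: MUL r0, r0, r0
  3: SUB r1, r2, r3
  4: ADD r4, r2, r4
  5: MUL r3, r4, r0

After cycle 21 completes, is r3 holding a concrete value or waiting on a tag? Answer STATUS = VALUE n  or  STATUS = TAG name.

STATUS = TAG Mul2

  c1: issue MUL r3<-Mul1  regs: r0:7,r1:2,r2:8,r3:Mul1,r4:5
  c2: issue MUL r0<-Mul2  regs: r0:Mul2,r1:2,r2:8,r3:Mul1,r4:5
  c3: stall  regs: r0:Mul2,r1:2,r2:8,r3:Mul1,r4:5
  c4: stall  regs: r0:Mul2,r1:2,r2:8,r3:Mul1,r4:5
  c5: stall  regs: r0:Mul2,r1:2,r2:8,r3:Mul1,r4:5
  c6: CDB Mul1=56; issue MUL r0<-Mul1  regs: r0:Mul1,r1:2,r2:8,r3:56,r4:5
  c7: issue SUB r1<-Add1  regs: r0:Mul1,r1:Add1,r2:8,r3:56,r4:5
  c8: issue ADD r4<-Add2  regs: r0:Mul1,r1:Add1,r2:8,r3:56,r4:Add2
  c9: stall  regs: r0:Mul1,r1:Add1,r2:8,r3:56,r4:Add2
  c10: CDB Add1=-48; stall  regs: r0:Mul1,r1:-48,r2:8,r3:56,r4:Add2
  c11: CDB Add2=13; stall  regs: r0:Mul1,r1:-48,r2:8,r3:56,r4:13
  c12: CDB Mul2=448; issue MUL r3<-Mul2  regs: r0:Mul1,r1:-48,r2:8,r3:Mul2,r4:13
  c13: -  regs: r0:Mul1,r1:-48,r2:8,r3:Mul2,r4:13
  c14: -  regs: r0:Mul1,r1:-48,r2:8,r3:Mul2,r4:13
  c15: -  regs: r0:Mul1,r1:-48,r2:8,r3:Mul2,r4:13
  c16: -  regs: r0:Mul1,r1:-48,r2:8,r3:Mul2,r4:13
  c17: CDB Mul1=200704  regs: r0:200704,r1:-48,r2:8,r3:Mul2,r4:13
  c18: -  regs: r0:200704,r1:-48,r2:8,r3:Mul2,r4:13
  c19: -  regs: r0:200704,r1:-48,r2:8,r3:Mul2,r4:13
  c20: -  regs: r0:200704,r1:-48,r2:8,r3:Mul2,r4:13
  c21: -  regs: r0:200704,r1:-48,r2:8,r3:Mul2,r4:13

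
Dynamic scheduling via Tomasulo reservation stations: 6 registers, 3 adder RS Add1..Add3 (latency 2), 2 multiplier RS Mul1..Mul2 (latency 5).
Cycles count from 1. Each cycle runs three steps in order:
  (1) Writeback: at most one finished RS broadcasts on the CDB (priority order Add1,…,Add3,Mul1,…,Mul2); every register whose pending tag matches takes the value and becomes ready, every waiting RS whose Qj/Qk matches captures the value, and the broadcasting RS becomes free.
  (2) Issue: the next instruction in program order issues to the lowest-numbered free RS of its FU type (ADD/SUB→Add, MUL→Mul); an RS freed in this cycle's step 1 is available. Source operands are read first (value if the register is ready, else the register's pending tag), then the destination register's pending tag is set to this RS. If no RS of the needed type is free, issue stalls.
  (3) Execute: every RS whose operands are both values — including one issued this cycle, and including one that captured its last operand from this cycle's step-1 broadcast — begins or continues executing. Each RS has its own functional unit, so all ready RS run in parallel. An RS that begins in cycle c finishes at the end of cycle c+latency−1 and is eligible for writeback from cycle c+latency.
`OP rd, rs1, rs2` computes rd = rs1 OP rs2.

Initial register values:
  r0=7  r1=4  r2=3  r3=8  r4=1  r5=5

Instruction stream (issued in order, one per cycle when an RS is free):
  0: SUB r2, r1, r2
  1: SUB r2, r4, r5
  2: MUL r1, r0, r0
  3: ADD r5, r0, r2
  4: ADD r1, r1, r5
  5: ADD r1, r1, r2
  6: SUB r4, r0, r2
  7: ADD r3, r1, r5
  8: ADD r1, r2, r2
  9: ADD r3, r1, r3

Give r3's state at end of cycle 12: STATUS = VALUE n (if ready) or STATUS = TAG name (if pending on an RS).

c1: issue SUB r2<-Add1 | r0:7,r1:4,r2:Add1,r3:8,r4:1,r5:5
c2: issue SUB r2<-Add2 | r0:7,r1:4,r2:Add2,r3:8,r4:1,r5:5
c3: CDB Add1=1; issue MUL r1<-Mul1 | r0:7,r1:Mul1,r2:Add2,r3:8,r4:1,r5:5
c4: CDB Add2=-4; issue ADD r5<-Add1 | r0:7,r1:Mul1,r2:-4,r3:8,r4:1,r5:Add1
c5: issue ADD r1<-Add2 | r0:7,r1:Add2,r2:-4,r3:8,r4:1,r5:Add1
c6: CDB Add1=3; issue ADD r1<-Add1 | r0:7,r1:Add1,r2:-4,r3:8,r4:1,r5:3
c7: issue SUB r4<-Add3 | r0:7,r1:Add1,r2:-4,r3:8,r4:Add3,r5:3
c8: CDB Mul1=49; stall | r0:7,r1:Add1,r2:-4,r3:8,r4:Add3,r5:3
c9: CDB Add3=11; issue ADD r3<-Add3 | r0:7,r1:Add1,r2:-4,r3:Add3,r4:11,r5:3
c10: CDB Add2=52; issue ADD r1<-Add2 | r0:7,r1:Add2,r2:-4,r3:Add3,r4:11,r5:3
c11: stall | r0:7,r1:Add2,r2:-4,r3:Add3,r4:11,r5:3
c12: CDB Add1=48; issue ADD r3<-Add1 | r0:7,r1:Add2,r2:-4,r3:Add1,r4:11,r5:3

STATUS = TAG Add1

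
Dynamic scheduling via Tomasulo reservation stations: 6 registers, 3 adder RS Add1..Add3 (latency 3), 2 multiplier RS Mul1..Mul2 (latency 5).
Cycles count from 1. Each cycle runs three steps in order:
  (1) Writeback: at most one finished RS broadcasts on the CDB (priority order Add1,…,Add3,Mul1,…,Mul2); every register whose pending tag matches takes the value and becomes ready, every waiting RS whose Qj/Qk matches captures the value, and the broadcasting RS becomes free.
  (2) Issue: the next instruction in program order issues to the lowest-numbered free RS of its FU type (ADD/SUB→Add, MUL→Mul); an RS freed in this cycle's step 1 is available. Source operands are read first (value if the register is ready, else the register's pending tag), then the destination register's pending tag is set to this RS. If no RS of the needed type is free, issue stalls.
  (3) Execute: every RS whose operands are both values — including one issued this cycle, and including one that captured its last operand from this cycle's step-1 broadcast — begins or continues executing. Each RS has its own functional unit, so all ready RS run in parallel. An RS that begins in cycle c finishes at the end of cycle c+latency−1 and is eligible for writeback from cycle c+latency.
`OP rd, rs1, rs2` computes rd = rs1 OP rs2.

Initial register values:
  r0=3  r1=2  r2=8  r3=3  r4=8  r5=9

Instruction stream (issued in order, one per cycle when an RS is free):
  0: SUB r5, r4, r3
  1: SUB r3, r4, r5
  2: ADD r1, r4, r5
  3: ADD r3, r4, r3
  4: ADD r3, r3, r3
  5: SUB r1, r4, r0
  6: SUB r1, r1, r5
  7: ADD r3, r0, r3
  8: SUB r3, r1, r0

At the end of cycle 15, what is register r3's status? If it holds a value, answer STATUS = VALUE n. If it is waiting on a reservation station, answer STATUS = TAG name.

STATUS = TAG Add2

c1: issue SUB r5<-Add1 | r0:3,r1:2,r2:8,r3:3,r4:8,r5:Add1
c2: issue SUB r3<-Add2 | r0:3,r1:2,r2:8,r3:Add2,r4:8,r5:Add1
c3: issue ADD r1<-Add3 | r0:3,r1:Add3,r2:8,r3:Add2,r4:8,r5:Add1
c4: CDB Add1=5; issue ADD r3<-Add1 | r0:3,r1:Add3,r2:8,r3:Add1,r4:8,r5:5
c5: stall | r0:3,r1:Add3,r2:8,r3:Add1,r4:8,r5:5
c6: stall | r0:3,r1:Add3,r2:8,r3:Add1,r4:8,r5:5
c7: CDB Add2=3; issue ADD r3<-Add2 | r0:3,r1:Add3,r2:8,r3:Add2,r4:8,r5:5
c8: CDB Add3=13; issue SUB r1<-Add3 | r0:3,r1:Add3,r2:8,r3:Add2,r4:8,r5:5
c9: stall | r0:3,r1:Add3,r2:8,r3:Add2,r4:8,r5:5
c10: CDB Add1=11; issue SUB r1<-Add1 | r0:3,r1:Add1,r2:8,r3:Add2,r4:8,r5:5
c11: CDB Add3=5; issue ADD r3<-Add3 | r0:3,r1:Add1,r2:8,r3:Add3,r4:8,r5:5
c12: stall | r0:3,r1:Add1,r2:8,r3:Add3,r4:8,r5:5
c13: CDB Add2=22; issue SUB r3<-Add2 | r0:3,r1:Add1,r2:8,r3:Add2,r4:8,r5:5
c14: CDB Add1=0 | r0:3,r1:0,r2:8,r3:Add2,r4:8,r5:5
c15: - | r0:3,r1:0,r2:8,r3:Add2,r4:8,r5:5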